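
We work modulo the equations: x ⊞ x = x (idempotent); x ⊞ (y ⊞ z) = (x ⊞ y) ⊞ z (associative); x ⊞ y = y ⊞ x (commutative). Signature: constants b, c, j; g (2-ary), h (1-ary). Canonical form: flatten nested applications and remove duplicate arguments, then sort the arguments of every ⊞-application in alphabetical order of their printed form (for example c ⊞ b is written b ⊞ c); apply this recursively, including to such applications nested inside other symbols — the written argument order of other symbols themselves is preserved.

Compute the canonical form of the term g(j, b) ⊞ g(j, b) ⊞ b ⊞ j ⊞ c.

Idempotence:  drop duplicate g(j, b)
Order the arguments:  b ⊞ c ⊞ g(j, b) ⊞ j

Answer: b ⊞ c ⊞ g(j, b) ⊞ j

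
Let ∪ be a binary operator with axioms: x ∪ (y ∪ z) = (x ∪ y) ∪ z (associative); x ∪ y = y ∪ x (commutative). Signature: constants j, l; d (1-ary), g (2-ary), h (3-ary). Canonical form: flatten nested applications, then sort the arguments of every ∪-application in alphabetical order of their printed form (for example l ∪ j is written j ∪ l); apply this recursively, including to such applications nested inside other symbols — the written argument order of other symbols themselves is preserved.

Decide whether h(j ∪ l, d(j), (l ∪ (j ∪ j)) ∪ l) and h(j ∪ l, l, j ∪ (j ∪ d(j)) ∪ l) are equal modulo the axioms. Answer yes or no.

Left:  h(j ∪ l, d(j), (l ∪ (j ∪ j)) ∪ l)
  Work inside:  (l ∪ (j ∪ j)) ∪ l
  Un-nest:  l ∪ j ∪ j ∪ l
  Sort:  j ∪ j ∪ l ∪ l
  Reassemble:  h(j ∪ l, d(j), j ∪ j ∪ l ∪ l)
Right:  h(j ∪ l, l, j ∪ (j ∪ d(j)) ∪ l)
  Work inside:  j ∪ (j ∪ d(j)) ∪ l
  Merge nested applications:  j ∪ j ∪ d(j) ∪ l
  Sort arguments:  d(j) ∪ j ∪ j ∪ l
  Rebuild:  h(j ∪ l, l, d(j) ∪ j ∪ j ∪ l)

Answer: no — h(j ∪ l, d(j), j ∪ j ∪ l ∪ l) vs h(j ∪ l, l, d(j) ∪ j ∪ j ∪ l)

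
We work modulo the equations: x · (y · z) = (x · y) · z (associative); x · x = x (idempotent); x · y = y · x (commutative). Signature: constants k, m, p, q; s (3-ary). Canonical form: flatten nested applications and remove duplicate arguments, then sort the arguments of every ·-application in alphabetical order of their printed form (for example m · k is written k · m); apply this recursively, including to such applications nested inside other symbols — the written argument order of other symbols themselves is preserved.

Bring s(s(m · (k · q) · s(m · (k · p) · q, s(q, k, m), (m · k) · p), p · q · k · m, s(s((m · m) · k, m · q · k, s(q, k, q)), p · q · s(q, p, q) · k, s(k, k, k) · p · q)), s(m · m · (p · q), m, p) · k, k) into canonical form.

Answer: s(s(k · m · q · s(k · m · p · q, s(q, k, m), k · m · p), k · m · p · q, s(s(k · m, k · m · q, s(q, k, q)), k · p · q · s(q, p, q), p · q · s(k, k, k))), k · s(m · p · q, m, p), k)

Derivation:
Work inside:  m · (k · q) · s(m · (k · p) · q, s(q, k, m), (m · k) · p)
Flatten:  m · k · q · s(m · (k · p) · q, s(q, k, m), (m · k) · p)
Simplify inside:  s(m · (k · p) · q, s(q, k, m), (m · k) · p)  →  s(k · m · p · q, s(q, k, m), k · m · p)
Order the arguments:  k · m · q · s(k · m · p · q, s(q, k, m), k · m · p)
Reassemble:  s(s(k · m · q · s(k · m · p · q, s(q, k, m), k · m · p), k · m · p · q, s(s(k · m, k · m · q, s(q, k, q)), k · p · q · s(q, p, q), p · q · s(k, k, k))), k · s(m · p · q, m, p), k)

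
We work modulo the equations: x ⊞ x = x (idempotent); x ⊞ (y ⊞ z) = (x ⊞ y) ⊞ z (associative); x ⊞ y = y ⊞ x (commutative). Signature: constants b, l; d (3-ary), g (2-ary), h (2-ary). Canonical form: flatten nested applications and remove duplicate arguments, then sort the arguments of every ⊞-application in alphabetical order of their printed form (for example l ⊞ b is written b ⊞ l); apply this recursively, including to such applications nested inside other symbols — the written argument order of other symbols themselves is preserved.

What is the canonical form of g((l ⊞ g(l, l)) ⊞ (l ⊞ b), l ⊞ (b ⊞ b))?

Answer: g(b ⊞ g(l, l) ⊞ l, b ⊞ l)

Derivation:
Focus inside:  (l ⊞ g(l, l)) ⊞ (l ⊞ b)
Merge nested applications:  l ⊞ g(l, l) ⊞ l ⊞ b
Drop duplicates:  drop duplicate l
Sort arguments:  b ⊞ g(l, l) ⊞ l
Put back:  g(b ⊞ g(l, l) ⊞ l, b ⊞ l)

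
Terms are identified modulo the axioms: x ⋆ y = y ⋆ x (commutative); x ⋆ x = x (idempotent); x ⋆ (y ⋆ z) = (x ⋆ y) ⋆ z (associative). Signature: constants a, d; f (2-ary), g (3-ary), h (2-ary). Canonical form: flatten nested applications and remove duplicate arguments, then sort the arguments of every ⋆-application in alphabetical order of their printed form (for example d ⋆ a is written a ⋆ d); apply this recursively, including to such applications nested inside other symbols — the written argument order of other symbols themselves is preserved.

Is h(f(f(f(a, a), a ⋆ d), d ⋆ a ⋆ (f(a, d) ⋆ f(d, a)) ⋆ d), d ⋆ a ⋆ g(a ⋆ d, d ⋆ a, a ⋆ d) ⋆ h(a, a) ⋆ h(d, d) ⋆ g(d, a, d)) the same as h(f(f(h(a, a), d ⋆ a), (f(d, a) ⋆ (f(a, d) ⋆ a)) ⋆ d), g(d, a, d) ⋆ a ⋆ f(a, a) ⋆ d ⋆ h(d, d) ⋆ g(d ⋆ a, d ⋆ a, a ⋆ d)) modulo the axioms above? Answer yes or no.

Left:  h(f(f(f(a, a), a ⋆ d), d ⋆ a ⋆ (f(a, d) ⋆ f(d, a)) ⋆ d), d ⋆ a ⋆ g(a ⋆ d, d ⋆ a, a ⋆ d) ⋆ h(a, a) ⋆ h(d, d) ⋆ g(d, a, d))
  Descend into:  d ⋆ a ⋆ g(a ⋆ d, d ⋆ a, a ⋆ d) ⋆ h(a, a) ⋆ h(d, d) ⋆ g(d, a, d)
  Simplify inside:  g(a ⋆ d, d ⋆ a, a ⋆ d)  →  g(a ⋆ d, a ⋆ d, a ⋆ d)
  Order the arguments:  a ⋆ d ⋆ g(a ⋆ d, a ⋆ d, a ⋆ d) ⋆ g(d, a, d) ⋆ h(a, a) ⋆ h(d, d)
  Reassemble:  h(f(f(f(a, a), a ⋆ d), a ⋆ d ⋆ f(a, d) ⋆ f(d, a)), a ⋆ d ⋆ g(a ⋆ d, a ⋆ d, a ⋆ d) ⋆ g(d, a, d) ⋆ h(a, a) ⋆ h(d, d))
Right:  h(f(f(h(a, a), d ⋆ a), (f(d, a) ⋆ (f(a, d) ⋆ a)) ⋆ d), g(d, a, d) ⋆ a ⋆ f(a, a) ⋆ d ⋆ h(d, d) ⋆ g(d ⋆ a, d ⋆ a, a ⋆ d))
  Work inside:  g(d, a, d) ⋆ a ⋆ f(a, a) ⋆ d ⋆ h(d, d) ⋆ g(d ⋆ a, d ⋆ a, a ⋆ d)
  Canonicalize subterm:  g(d ⋆ a, d ⋆ a, a ⋆ d)  →  g(a ⋆ d, a ⋆ d, a ⋆ d)
  Sort:  a ⋆ d ⋆ f(a, a) ⋆ g(a ⋆ d, a ⋆ d, a ⋆ d) ⋆ g(d, a, d) ⋆ h(d, d)
  Put back:  h(f(f(h(a, a), a ⋆ d), a ⋆ d ⋆ f(a, d) ⋆ f(d, a)), a ⋆ d ⋆ f(a, a) ⋆ g(a ⋆ d, a ⋆ d, a ⋆ d) ⋆ g(d, a, d) ⋆ h(d, d))

Answer: no — h(f(f(f(a, a), a ⋆ d), a ⋆ d ⋆ f(a, d) ⋆ f(d, a)), a ⋆ d ⋆ g(a ⋆ d, a ⋆ d, a ⋆ d) ⋆ g(d, a, d) ⋆ h(a, a) ⋆ h(d, d)) vs h(f(f(h(a, a), a ⋆ d), a ⋆ d ⋆ f(a, d) ⋆ f(d, a)), a ⋆ d ⋆ f(a, a) ⋆ g(a ⋆ d, a ⋆ d, a ⋆ d) ⋆ g(d, a, d) ⋆ h(d, d))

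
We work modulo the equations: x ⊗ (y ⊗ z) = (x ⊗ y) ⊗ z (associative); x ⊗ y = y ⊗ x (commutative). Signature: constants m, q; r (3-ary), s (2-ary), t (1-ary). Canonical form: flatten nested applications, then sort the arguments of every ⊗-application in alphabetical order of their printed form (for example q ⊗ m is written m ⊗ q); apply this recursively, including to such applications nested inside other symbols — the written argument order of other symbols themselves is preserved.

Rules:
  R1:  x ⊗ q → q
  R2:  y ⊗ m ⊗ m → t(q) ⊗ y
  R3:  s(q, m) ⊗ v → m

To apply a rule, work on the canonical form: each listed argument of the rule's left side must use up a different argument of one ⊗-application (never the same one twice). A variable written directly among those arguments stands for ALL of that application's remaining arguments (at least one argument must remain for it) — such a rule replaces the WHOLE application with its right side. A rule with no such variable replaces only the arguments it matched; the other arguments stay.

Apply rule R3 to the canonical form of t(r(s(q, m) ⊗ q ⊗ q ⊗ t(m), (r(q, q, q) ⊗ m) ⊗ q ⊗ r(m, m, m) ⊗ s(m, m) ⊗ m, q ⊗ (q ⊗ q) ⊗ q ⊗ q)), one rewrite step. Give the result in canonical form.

Canonical form:  t(r(q ⊗ q ⊗ s(q, m) ⊗ t(m), m ⊗ m ⊗ q ⊗ r(m, m, m) ⊗ r(q, q, q) ⊗ s(m, m), q ⊗ q ⊗ q ⊗ q ⊗ q))
Apply R3:  consuming s(q, m);  v := q ⊗ q ⊗ t(m)
The extension variable absorbs all remaining arguments, so the whole application is rewritten.
Giving:  t(r(m, m ⊗ m ⊗ q ⊗ r(m, m, m) ⊗ r(q, q, q) ⊗ s(m, m), q ⊗ q ⊗ q ⊗ q ⊗ q))

Answer: t(r(m, m ⊗ m ⊗ q ⊗ r(m, m, m) ⊗ r(q, q, q) ⊗ s(m, m), q ⊗ q ⊗ q ⊗ q ⊗ q))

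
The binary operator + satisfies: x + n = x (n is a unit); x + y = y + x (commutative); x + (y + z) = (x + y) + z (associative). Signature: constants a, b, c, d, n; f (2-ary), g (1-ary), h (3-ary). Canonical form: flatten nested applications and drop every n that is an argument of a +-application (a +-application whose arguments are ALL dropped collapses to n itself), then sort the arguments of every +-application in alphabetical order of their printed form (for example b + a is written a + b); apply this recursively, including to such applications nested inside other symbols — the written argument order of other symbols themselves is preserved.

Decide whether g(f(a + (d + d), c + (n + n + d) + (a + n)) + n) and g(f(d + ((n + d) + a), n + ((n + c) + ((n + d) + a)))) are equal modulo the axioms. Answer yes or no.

Left:  g(f(a + (d + d), c + (n + n + d) + (a + n)) + n)
  Descend into:  f(a + (d + d), c + (n + n + d) + (a + n)) + n
  Canonicalize subterm:  f(a + (d + d), c + (n + n + d) + (a + n))  →  f(a + d + d, a + c + d)
  Units out:  drop n
  Sort arguments:  f(a + d + d, a + c + d)
  Rebuild:  g(f(a + d + d, a + c + d))
Right:  g(f(d + ((n + d) + a), n + ((n + c) + ((n + d) + a))))
  Descend into:  n + ((n + c) + ((n + d) + a))
  Flatten:  n + n + c + n + d + a
  Units out:  drop n (×3)
  Sort arguments:  a + c + d
  Put back:  g(f(a + d + d, a + c + d))

Answer: yes — both canonical forms are g(f(a + d + d, a + c + d))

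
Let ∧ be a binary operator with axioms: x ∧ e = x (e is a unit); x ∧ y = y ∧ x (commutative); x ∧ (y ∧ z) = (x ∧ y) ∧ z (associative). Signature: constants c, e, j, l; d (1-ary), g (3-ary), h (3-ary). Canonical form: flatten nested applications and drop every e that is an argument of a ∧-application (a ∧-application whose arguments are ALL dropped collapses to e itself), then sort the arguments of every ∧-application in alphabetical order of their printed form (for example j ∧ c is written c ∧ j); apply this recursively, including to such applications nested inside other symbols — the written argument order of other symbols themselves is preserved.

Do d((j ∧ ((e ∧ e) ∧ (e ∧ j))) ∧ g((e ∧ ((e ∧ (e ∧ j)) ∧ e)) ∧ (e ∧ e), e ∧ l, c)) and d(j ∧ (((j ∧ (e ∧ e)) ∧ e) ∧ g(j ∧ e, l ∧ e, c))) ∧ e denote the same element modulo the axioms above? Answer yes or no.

Answer: yes — both canonical forms are d(g(j, l, c) ∧ j ∧ j)

Derivation:
Left:  d((j ∧ ((e ∧ e) ∧ (e ∧ j))) ∧ g((e ∧ ((e ∧ (e ∧ j)) ∧ e)) ∧ (e ∧ e), e ∧ l, c))
  Focus inside:  (j ∧ ((e ∧ e) ∧ (e ∧ j))) ∧ g((e ∧ ((e ∧ (e ∧ j)) ∧ e)) ∧ (e ∧ e), e ∧ l, c)
  Un-nest:  j ∧ e ∧ e ∧ e ∧ j ∧ g((e ∧ ((e ∧ (e ∧ j)) ∧ e)) ∧ (e ∧ e), e ∧ l, c)
  Simplify inside:  g((e ∧ ((e ∧ (e ∧ j)) ∧ e)) ∧ (e ∧ e), e ∧ l, c)  →  g(j, l, c)
  Unit:  drop e (×3)
  Sort:  g(j, l, c) ∧ j ∧ j
  Rebuild:  d(g(j, l, c) ∧ j ∧ j)
Right:  d(j ∧ (((j ∧ (e ∧ e)) ∧ e) ∧ g(j ∧ e, l ∧ e, c))) ∧ e
  Canonicalize subterm:  d(j ∧ (((j ∧ (e ∧ e)) ∧ e) ∧ g(j ∧ e, l ∧ e, c)))  →  d(g(j, l, c) ∧ j ∧ j)
  Units out:  drop e
  Order the arguments:  d(g(j, l, c) ∧ j ∧ j)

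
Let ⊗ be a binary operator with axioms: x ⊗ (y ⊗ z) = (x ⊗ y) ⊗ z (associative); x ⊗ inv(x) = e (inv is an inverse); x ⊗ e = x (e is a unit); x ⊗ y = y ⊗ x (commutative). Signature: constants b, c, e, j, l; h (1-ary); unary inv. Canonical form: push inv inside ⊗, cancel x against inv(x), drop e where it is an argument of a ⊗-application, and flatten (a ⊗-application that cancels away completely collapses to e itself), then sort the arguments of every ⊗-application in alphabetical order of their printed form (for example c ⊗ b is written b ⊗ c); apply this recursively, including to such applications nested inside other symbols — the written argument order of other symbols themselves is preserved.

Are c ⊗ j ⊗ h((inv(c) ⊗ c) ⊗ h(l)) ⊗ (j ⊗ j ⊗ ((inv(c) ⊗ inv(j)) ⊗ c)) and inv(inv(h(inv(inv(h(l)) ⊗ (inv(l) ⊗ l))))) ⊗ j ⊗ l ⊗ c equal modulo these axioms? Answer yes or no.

Answer: no — c ⊗ h(h(l)) ⊗ j ⊗ j vs c ⊗ h(h(l)) ⊗ j ⊗ l

Derivation:
Left:  c ⊗ j ⊗ h((inv(c) ⊗ c) ⊗ h(l)) ⊗ (j ⊗ j ⊗ ((inv(c) ⊗ inv(j)) ⊗ c))
  Combine occurrences:  c ⊗ j ⊗ j ⊗ h(h(l))
  Sort arguments:  c ⊗ h(h(l)) ⊗ j ⊗ j
Right:  inv(inv(h(inv(inv(h(l)) ⊗ (inv(l) ⊗ l))))) ⊗ j ⊗ l ⊗ c
  Push inv inside:  distribute inv over ⊗ and collapse double inv
  Collect terms:  h(h(l)) ⊗ j ⊗ l ⊗ c
  Sort:  c ⊗ h(h(l)) ⊗ j ⊗ l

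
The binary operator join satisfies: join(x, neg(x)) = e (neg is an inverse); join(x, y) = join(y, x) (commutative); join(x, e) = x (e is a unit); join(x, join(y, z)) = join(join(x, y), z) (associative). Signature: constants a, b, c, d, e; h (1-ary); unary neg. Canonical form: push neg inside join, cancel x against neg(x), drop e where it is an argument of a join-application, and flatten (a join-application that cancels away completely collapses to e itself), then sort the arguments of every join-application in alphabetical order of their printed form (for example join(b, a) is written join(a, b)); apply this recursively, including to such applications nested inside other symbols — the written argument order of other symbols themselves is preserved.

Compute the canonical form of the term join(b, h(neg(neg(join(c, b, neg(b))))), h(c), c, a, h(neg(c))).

Push neg inside:  distribute neg over join and collapse double neg
Collect:  join(b, h(c), h(c), c, a, h(neg(c)))
Sort arguments:  join(a, b, c, h(c), h(c), h(neg(c)))

Answer: join(a, b, c, h(c), h(c), h(neg(c)))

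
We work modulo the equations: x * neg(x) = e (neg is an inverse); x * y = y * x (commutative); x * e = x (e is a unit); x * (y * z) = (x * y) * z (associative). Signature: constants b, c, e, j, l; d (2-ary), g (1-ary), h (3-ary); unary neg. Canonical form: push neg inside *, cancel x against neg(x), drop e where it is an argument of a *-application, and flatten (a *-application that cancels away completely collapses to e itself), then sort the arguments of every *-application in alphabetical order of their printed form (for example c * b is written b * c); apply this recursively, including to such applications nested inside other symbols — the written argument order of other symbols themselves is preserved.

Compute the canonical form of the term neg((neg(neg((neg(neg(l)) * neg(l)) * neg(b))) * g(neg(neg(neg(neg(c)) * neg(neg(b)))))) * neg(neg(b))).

Push neg inside:  distribute neg over * and collapse double neg
Cancel inverse pairs:  l cancels; b cancels
Collect:  neg(g(b * c))

Answer: neg(g(b * c))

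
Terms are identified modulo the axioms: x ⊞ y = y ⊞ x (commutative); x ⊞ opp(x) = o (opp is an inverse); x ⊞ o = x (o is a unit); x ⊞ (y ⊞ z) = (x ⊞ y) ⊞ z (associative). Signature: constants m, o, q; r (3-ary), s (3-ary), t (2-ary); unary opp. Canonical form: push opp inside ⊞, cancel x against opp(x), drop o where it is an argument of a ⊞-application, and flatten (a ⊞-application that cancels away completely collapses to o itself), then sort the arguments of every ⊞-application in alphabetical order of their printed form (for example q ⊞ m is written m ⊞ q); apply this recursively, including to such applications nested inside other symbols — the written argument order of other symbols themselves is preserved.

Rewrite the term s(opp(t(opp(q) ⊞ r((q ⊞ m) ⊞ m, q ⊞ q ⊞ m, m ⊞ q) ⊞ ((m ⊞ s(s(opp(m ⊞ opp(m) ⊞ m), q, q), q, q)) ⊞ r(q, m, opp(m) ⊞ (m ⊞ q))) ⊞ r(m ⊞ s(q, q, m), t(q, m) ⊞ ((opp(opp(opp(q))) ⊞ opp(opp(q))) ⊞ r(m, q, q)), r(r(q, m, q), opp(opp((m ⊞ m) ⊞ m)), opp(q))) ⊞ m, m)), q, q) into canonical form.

Focus inside:  opp(q) ⊞ r((q ⊞ m) ⊞ m, q ⊞ q ⊞ m, m ⊞ q) ⊞ ((m ⊞ s(s(opp(m ⊞ opp(m) ⊞ m), q, q), q, q)) ⊞ r(q, m, opp(m) ⊞ (m ⊞ q))) ⊞ r(m ⊞ s(q, q, m), t(q, m) ⊞ ((opp(opp(opp(q))) ⊞ opp(opp(q))) ⊞ r(m, q, q)), r(r(q, m, q), opp(opp((m ⊞ m) ⊞ m)), opp(q))) ⊞ m
Push opp inside:  distribute opp over ⊞ and collapse double opp
Collect:  opp(q) ⊞ r(m ⊞ m ⊞ q, m ⊞ q ⊞ q, m ⊞ q) ⊞ m ⊞ m ⊞ s(s(opp(m), q, q), q, q) ⊞ r(q, m, q) ⊞ r(m ⊞ s(q, q, m), r(m, q, q) ⊞ t(q, m), r(r(q, m, q), m ⊞ m ⊞ m, opp(q)))
Order the arguments:  m ⊞ m ⊞ opp(q) ⊞ r(m ⊞ m ⊞ q, m ⊞ q ⊞ q, m ⊞ q) ⊞ r(m ⊞ s(q, q, m), r(m, q, q) ⊞ t(q, m), r(r(q, m, q), m ⊞ m ⊞ m, opp(q))) ⊞ r(q, m, q) ⊞ s(s(opp(m), q, q), q, q)
Rebuild:  s(opp(t(m ⊞ m ⊞ opp(q) ⊞ r(m ⊞ m ⊞ q, m ⊞ q ⊞ q, m ⊞ q) ⊞ r(m ⊞ s(q, q, m), r(m, q, q) ⊞ t(q, m), r(r(q, m, q), m ⊞ m ⊞ m, opp(q))) ⊞ r(q, m, q) ⊞ s(s(opp(m), q, q), q, q), m)), q, q)

Answer: s(opp(t(m ⊞ m ⊞ opp(q) ⊞ r(m ⊞ m ⊞ q, m ⊞ q ⊞ q, m ⊞ q) ⊞ r(m ⊞ s(q, q, m), r(m, q, q) ⊞ t(q, m), r(r(q, m, q), m ⊞ m ⊞ m, opp(q))) ⊞ r(q, m, q) ⊞ s(s(opp(m), q, q), q, q), m)), q, q)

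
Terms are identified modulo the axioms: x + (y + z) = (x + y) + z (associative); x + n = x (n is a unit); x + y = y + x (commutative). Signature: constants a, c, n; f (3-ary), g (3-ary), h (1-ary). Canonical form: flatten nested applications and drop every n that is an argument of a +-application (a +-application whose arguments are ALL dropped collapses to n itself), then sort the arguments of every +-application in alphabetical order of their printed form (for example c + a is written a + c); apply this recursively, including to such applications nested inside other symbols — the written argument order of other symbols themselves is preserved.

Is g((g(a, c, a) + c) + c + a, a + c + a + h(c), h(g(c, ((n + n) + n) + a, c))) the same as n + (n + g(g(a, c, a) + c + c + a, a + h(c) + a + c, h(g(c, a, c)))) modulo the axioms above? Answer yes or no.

Left:  g((g(a, c, a) + c) + c + a, a + c + a + h(c), h(g(c, ((n + n) + n) + a, c)))
  Work inside:  (g(a, c, a) + c) + c + a
  Flatten:  g(a, c, a) + c + c + a
  Order the arguments:  a + c + c + g(a, c, a)
  Reassemble:  g(a + c + c + g(a, c, a), a + a + c + h(c), h(g(c, a, c)))
Right:  n + (n + g(g(a, c, a) + c + c + a, a + h(c) + a + c, h(g(c, a, c))))
  Merge nested applications:  n + n + g(g(a, c, a) + c + c + a, a + h(c) + a + c, h(g(c, a, c)))
  Canonicalize subterm:  g(g(a, c, a) + c + c + a, a + h(c) + a + c, h(g(c, a, c)))  →  g(a + c + c + g(a, c, a), a + a + c + h(c), h(g(c, a, c)))
  Units out:  drop n (×2)
  Order the arguments:  g(a + c + c + g(a, c, a), a + a + c + h(c), h(g(c, a, c)))

Answer: yes — both canonical forms are g(a + c + c + g(a, c, a), a + a + c + h(c), h(g(c, a, c)))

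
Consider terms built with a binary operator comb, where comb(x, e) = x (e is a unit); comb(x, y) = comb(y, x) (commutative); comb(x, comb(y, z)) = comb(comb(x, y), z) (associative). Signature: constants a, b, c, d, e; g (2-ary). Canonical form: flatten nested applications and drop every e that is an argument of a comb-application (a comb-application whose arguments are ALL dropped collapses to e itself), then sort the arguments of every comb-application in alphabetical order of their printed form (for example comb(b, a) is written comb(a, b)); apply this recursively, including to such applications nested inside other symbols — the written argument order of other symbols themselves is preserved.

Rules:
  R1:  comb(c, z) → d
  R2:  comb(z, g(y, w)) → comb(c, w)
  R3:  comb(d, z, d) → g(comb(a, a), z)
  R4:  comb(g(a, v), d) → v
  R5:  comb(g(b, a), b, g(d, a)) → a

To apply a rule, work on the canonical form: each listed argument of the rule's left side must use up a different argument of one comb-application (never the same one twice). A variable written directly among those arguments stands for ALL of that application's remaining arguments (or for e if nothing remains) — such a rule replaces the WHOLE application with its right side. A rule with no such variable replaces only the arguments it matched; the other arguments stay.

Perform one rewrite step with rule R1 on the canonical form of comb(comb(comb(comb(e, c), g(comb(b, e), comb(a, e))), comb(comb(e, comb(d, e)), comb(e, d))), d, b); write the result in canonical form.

Answer: d

Derivation:
Canonical form:  comb(b, c, d, d, d, g(b, a))
Apply R1:  consuming c;  z := comb(b, d, d, d, g(b, a))
Every leftover argument binds to the variable; the entire application is replaced.
New term:  d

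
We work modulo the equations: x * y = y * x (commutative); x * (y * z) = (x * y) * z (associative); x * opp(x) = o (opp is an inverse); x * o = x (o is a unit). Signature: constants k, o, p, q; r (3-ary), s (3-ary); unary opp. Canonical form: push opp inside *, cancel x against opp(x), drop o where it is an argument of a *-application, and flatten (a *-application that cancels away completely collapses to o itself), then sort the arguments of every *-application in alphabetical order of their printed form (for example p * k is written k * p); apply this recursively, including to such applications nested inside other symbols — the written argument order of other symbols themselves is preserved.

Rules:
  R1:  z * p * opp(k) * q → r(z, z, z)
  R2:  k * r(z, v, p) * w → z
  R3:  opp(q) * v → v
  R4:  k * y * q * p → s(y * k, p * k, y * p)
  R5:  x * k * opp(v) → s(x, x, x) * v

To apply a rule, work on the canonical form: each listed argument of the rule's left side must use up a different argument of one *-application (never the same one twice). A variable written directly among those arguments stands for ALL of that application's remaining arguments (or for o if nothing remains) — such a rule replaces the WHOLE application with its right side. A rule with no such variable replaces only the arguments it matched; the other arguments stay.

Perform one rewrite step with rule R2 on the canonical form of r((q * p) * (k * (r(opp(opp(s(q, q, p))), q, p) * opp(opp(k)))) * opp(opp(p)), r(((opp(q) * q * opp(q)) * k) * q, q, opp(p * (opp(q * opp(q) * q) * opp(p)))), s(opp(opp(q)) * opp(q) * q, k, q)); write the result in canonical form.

Answer: r(s(q, q, p), r(k, q, q), s(q, k, q))

Derivation:
Canonical form:  r(k * k * p * p * q * r(s(q, q, p), q, p), r(k, q, q), s(q, k, q))
R2 matches:  uses k, r(s(q, q, p), q, p);  v := q, w := k * p * p * q, z := s(q, q, p)
The extension variable absorbs all remaining arguments, so the whole application is rewritten.
New term:  r(s(q, q, p), r(k, q, q), s(q, k, q))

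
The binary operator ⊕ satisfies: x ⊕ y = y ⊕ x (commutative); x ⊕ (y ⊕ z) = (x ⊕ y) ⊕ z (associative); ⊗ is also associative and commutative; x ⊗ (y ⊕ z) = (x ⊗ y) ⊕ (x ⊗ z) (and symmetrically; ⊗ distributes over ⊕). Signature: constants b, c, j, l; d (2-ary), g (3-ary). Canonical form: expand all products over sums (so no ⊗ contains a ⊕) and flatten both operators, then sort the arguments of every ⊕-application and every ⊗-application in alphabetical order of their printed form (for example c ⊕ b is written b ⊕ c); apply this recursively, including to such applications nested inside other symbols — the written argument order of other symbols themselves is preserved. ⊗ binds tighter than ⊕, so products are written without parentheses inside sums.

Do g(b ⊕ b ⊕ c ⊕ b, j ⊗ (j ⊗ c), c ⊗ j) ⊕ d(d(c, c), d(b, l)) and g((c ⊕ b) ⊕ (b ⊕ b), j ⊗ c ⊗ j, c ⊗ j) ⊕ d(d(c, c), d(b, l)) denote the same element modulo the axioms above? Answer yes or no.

Answer: yes — both canonical forms are d(d(c, c), d(b, l)) ⊕ g(b ⊕ b ⊕ b ⊕ c, c ⊗ j ⊗ j, c ⊗ j)

Derivation:
Left:  g(b ⊕ b ⊕ c ⊕ b, j ⊗ (j ⊗ c), c ⊗ j) ⊕ d(d(c, c), d(b, l))
  Un-nest:  g(b ⊕ b ⊕ b ⊕ c, c ⊗ j ⊗ j, c ⊗ j) ⊕ d(d(c, c), d(b, l))
  Sort:  d(d(c, c), d(b, l)) ⊕ g(b ⊕ b ⊕ b ⊕ c, c ⊗ j ⊗ j, c ⊗ j)
Right:  g((c ⊕ b) ⊕ (b ⊕ b), j ⊗ c ⊗ j, c ⊗ j) ⊕ d(d(c, c), d(b, l))
  Un-nest:  g(b ⊕ b ⊕ b ⊕ c, c ⊗ j ⊗ j, c ⊗ j) ⊕ d(d(c, c), d(b, l))
  Order the arguments:  d(d(c, c), d(b, l)) ⊕ g(b ⊕ b ⊕ b ⊕ c, c ⊗ j ⊗ j, c ⊗ j)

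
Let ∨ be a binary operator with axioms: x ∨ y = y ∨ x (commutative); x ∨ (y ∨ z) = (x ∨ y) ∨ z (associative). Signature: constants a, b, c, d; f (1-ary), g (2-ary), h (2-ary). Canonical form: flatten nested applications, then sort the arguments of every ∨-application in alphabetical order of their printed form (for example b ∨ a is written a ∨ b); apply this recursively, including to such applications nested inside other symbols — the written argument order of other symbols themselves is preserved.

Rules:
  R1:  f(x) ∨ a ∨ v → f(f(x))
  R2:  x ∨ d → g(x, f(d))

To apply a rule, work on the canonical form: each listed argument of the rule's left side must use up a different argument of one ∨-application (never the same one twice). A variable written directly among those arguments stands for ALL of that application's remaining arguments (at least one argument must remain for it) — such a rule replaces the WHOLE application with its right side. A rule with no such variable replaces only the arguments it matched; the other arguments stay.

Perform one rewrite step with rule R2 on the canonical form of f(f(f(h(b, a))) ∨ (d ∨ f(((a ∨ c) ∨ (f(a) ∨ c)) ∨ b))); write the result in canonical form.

Answer: f(g(f(a ∨ b ∨ c ∨ c ∨ f(a)) ∨ f(f(h(b, a))), f(d)))

Derivation:
Canonical form:  f(d ∨ f(a ∨ b ∨ c ∨ c ∨ f(a)) ∨ f(f(h(b, a))))
Apply R2:  consuming d;  x := f(a ∨ b ∨ c ∨ c ∨ f(a)) ∨ f(f(h(b, a)))
The variable takes the whole remainder — replace the entire application.
Giving:  f(g(f(a ∨ b ∨ c ∨ c ∨ f(a)) ∨ f(f(h(b, a))), f(d)))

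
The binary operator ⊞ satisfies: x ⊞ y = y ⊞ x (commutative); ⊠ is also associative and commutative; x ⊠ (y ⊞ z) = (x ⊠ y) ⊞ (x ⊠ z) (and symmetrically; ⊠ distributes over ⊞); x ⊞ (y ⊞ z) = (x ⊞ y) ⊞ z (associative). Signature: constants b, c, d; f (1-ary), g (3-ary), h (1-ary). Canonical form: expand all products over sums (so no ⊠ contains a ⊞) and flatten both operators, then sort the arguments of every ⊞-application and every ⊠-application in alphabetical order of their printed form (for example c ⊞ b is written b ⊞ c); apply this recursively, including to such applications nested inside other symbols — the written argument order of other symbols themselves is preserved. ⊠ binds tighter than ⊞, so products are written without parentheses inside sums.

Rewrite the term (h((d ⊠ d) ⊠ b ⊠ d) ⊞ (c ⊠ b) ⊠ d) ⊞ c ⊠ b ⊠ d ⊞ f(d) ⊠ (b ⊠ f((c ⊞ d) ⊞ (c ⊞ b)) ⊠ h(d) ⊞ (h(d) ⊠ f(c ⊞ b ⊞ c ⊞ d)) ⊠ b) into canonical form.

Expand:  h(b ⊠ d ⊠ d ⊠ d) ⊞ b ⊠ c ⊠ d ⊞ b ⊠ c ⊠ d ⊞ b ⊠ f(b ⊞ c ⊞ c ⊞ d) ⊠ f(d) ⊠ h(d) ⊞ b ⊠ f(b ⊞ c ⊞ c ⊞ d) ⊠ f(d) ⊠ h(d)
Sort arguments:  b ⊠ c ⊠ d ⊞ b ⊠ c ⊠ d ⊞ b ⊠ f(b ⊞ c ⊞ c ⊞ d) ⊠ f(d) ⊠ h(d) ⊞ b ⊠ f(b ⊞ c ⊞ c ⊞ d) ⊠ f(d) ⊠ h(d) ⊞ h(b ⊠ d ⊠ d ⊠ d)

Answer: b ⊠ c ⊠ d ⊞ b ⊠ c ⊠ d ⊞ b ⊠ f(b ⊞ c ⊞ c ⊞ d) ⊠ f(d) ⊠ h(d) ⊞ b ⊠ f(b ⊞ c ⊞ c ⊞ d) ⊠ f(d) ⊠ h(d) ⊞ h(b ⊠ d ⊠ d ⊠ d)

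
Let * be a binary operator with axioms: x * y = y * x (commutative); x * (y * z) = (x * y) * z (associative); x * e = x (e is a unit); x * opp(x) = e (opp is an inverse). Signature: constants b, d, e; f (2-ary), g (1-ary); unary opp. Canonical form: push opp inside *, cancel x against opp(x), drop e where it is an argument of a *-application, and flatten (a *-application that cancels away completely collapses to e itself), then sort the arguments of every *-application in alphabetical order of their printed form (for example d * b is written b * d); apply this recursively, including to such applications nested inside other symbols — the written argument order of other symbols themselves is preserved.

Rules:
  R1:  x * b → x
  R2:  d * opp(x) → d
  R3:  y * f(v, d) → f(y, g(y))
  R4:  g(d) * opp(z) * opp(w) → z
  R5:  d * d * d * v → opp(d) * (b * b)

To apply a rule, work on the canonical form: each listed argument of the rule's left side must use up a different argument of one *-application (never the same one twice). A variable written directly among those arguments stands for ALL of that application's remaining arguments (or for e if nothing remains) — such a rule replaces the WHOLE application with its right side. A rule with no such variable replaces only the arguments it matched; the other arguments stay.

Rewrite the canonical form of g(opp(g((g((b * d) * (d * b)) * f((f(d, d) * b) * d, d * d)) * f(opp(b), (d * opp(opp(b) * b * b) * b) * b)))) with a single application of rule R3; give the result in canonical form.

Answer: g(opp(g(f(f(b * d, g(b * d)), d * d) * f(opp(b), b * d) * g(b * b * d * d))))

Derivation:
Canonical form:  g(opp(g(f(b * d * f(d, d), d * d) * f(opp(b), b * d) * g(b * b * d * d))))
R3 matches:  uses f(d, d);  v := d, y := b * d
The extension variable absorbs all remaining arguments, so the whole application is rewritten.
New term:  g(opp(g(f(f(b * d, g(b * d)), d * d) * f(opp(b), b * d) * g(b * b * d * d))))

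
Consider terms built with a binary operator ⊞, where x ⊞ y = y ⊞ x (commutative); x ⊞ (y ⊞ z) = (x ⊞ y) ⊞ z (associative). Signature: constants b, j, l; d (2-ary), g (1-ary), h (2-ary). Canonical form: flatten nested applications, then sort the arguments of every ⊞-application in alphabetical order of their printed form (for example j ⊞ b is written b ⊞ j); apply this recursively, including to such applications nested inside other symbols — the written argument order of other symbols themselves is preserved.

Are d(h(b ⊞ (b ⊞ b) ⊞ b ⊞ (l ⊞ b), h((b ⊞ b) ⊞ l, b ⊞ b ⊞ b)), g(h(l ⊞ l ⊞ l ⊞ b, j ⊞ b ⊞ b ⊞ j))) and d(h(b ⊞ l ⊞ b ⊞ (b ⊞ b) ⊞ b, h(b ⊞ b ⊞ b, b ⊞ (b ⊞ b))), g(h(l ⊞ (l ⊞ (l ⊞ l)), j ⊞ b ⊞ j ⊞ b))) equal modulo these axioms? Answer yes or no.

Answer: no — d(h(b ⊞ b ⊞ b ⊞ b ⊞ b ⊞ l, h(b ⊞ b ⊞ l, b ⊞ b ⊞ b)), g(h(b ⊞ l ⊞ l ⊞ l, b ⊞ b ⊞ j ⊞ j))) vs d(h(b ⊞ b ⊞ b ⊞ b ⊞ b ⊞ l, h(b ⊞ b ⊞ b, b ⊞ b ⊞ b)), g(h(l ⊞ l ⊞ l ⊞ l, b ⊞ b ⊞ j ⊞ j)))

Derivation:
Left:  d(h(b ⊞ (b ⊞ b) ⊞ b ⊞ (l ⊞ b), h((b ⊞ b) ⊞ l, b ⊞ b ⊞ b)), g(h(l ⊞ l ⊞ l ⊞ b, j ⊞ b ⊞ b ⊞ j)))
  Descend into:  b ⊞ (b ⊞ b) ⊞ b ⊞ (l ⊞ b)
  Un-nest:  b ⊞ b ⊞ b ⊞ b ⊞ l ⊞ b
  Sort arguments:  b ⊞ b ⊞ b ⊞ b ⊞ b ⊞ l
  Put back:  d(h(b ⊞ b ⊞ b ⊞ b ⊞ b ⊞ l, h(b ⊞ b ⊞ l, b ⊞ b ⊞ b)), g(h(b ⊞ l ⊞ l ⊞ l, b ⊞ b ⊞ j ⊞ j)))
Right:  d(h(b ⊞ l ⊞ b ⊞ (b ⊞ b) ⊞ b, h(b ⊞ b ⊞ b, b ⊞ (b ⊞ b))), g(h(l ⊞ (l ⊞ (l ⊞ l)), j ⊞ b ⊞ j ⊞ b)))
  Work inside:  b ⊞ l ⊞ b ⊞ (b ⊞ b) ⊞ b
  Flatten:  b ⊞ l ⊞ b ⊞ b ⊞ b ⊞ b
  Order the arguments:  b ⊞ b ⊞ b ⊞ b ⊞ b ⊞ l
  Rebuild:  d(h(b ⊞ b ⊞ b ⊞ b ⊞ b ⊞ l, h(b ⊞ b ⊞ b, b ⊞ b ⊞ b)), g(h(l ⊞ l ⊞ l ⊞ l, b ⊞ b ⊞ j ⊞ j)))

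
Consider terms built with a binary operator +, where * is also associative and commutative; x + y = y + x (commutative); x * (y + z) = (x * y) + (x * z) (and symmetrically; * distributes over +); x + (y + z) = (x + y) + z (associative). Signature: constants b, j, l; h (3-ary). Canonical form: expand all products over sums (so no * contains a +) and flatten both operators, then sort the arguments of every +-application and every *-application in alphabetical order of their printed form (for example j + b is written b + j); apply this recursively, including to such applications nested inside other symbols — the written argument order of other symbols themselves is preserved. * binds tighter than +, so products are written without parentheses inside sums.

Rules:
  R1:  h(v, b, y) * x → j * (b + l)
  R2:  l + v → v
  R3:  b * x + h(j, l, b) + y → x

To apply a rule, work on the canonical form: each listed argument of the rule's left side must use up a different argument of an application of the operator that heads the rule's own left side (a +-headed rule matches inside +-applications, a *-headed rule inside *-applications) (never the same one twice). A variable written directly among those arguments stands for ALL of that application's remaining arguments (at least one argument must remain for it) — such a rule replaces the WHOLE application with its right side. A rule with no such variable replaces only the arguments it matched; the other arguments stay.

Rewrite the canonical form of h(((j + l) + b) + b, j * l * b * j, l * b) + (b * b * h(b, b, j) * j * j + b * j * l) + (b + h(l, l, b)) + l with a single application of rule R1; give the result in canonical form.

Canonical form:  b + b * b * h(b, b, j) * j * j + b * j * l + h(b + b + j + l, b * j * j * l, b * l) + h(l, l, b) + l
R1 matches:  uses h(b, b, j);  v := b, x := b * b * j * j, y := j
The extension variable absorbs all remaining arguments, so the whole application is rewritten.
Result:  b + b * j + b * j * l + h(b + b + j + l, b * j * j * l, b * l) + h(l, l, b) + j * l + l

Answer: b + b * j + b * j * l + h(b + b + j + l, b * j * j * l, b * l) + h(l, l, b) + j * l + l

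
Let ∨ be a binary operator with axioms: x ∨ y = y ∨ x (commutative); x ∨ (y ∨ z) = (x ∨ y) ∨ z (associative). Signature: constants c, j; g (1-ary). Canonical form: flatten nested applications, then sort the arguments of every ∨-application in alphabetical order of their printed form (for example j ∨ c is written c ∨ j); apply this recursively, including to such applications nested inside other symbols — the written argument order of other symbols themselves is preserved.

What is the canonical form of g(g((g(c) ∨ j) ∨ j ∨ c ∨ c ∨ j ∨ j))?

Answer: g(g(c ∨ c ∨ g(c) ∨ j ∨ j ∨ j ∨ j))

Derivation:
Work inside:  (g(c) ∨ j) ∨ j ∨ c ∨ c ∨ j ∨ j
Merge nested applications:  g(c) ∨ j ∨ j ∨ c ∨ c ∨ j ∨ j
Sort:  c ∨ c ∨ g(c) ∨ j ∨ j ∨ j ∨ j
Rebuild:  g(g(c ∨ c ∨ g(c) ∨ j ∨ j ∨ j ∨ j))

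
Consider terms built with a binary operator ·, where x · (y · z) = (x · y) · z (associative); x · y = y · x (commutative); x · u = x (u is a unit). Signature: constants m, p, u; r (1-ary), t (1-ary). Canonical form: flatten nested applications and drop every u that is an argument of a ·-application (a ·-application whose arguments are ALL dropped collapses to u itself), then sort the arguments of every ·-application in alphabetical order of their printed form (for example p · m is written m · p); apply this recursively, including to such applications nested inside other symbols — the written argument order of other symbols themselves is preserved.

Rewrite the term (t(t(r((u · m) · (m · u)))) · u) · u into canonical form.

Un-nest:  t(t(r((u · m) · (m · u)))) · u · u
Canonicalize subterm:  t(t(r((u · m) · (m · u))))  →  t(t(r(m · m)))
Unit:  drop u (×2)
Sort:  t(t(r(m · m)))

Answer: t(t(r(m · m)))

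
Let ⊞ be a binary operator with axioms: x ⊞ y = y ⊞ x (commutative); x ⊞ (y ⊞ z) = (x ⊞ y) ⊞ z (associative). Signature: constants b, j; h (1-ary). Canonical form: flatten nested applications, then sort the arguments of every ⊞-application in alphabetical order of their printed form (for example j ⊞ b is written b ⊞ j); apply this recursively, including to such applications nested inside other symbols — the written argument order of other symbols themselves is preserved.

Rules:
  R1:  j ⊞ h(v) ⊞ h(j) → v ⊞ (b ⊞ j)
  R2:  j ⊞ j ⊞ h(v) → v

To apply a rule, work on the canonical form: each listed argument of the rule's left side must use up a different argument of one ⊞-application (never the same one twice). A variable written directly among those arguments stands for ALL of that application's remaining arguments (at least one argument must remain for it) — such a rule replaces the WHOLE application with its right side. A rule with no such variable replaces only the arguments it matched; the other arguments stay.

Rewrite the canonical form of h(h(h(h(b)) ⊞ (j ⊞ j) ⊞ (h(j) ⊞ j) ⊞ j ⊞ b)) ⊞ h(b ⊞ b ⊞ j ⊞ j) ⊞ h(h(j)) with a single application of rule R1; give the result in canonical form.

Answer: h(b ⊞ b ⊞ j ⊞ j) ⊞ h(h(b ⊞ b ⊞ h(b) ⊞ j ⊞ j ⊞ j ⊞ j)) ⊞ h(h(j))

Derivation:
Canonical form:  h(b ⊞ b ⊞ j ⊞ j) ⊞ h(h(b ⊞ h(h(b)) ⊞ h(j) ⊞ j ⊞ j ⊞ j ⊞ j)) ⊞ h(h(j))
Apply R1:  consuming h(h(b)), h(j), j;  v := h(b)
Giving:  h(b ⊞ b ⊞ j ⊞ j) ⊞ h(h(b ⊞ b ⊞ h(b) ⊞ j ⊞ j ⊞ j ⊞ j)) ⊞ h(h(j))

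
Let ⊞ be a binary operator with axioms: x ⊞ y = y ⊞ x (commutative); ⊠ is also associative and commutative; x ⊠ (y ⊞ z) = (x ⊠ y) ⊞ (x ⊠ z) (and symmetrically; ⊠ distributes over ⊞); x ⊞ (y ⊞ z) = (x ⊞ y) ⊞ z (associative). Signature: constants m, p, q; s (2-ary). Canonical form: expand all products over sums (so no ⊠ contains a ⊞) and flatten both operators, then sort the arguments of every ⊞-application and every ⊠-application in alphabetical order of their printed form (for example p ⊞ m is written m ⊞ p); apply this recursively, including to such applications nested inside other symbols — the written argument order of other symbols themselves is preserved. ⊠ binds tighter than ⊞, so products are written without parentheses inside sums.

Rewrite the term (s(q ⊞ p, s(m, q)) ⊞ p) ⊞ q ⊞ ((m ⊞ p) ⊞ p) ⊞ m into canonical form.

Un-nest:  s(p ⊞ q, s(m, q)) ⊞ p ⊞ q ⊞ m ⊞ p ⊞ p ⊞ m
Order the arguments:  m ⊞ m ⊞ p ⊞ p ⊞ p ⊞ q ⊞ s(p ⊞ q, s(m, q))

Answer: m ⊞ m ⊞ p ⊞ p ⊞ p ⊞ q ⊞ s(p ⊞ q, s(m, q))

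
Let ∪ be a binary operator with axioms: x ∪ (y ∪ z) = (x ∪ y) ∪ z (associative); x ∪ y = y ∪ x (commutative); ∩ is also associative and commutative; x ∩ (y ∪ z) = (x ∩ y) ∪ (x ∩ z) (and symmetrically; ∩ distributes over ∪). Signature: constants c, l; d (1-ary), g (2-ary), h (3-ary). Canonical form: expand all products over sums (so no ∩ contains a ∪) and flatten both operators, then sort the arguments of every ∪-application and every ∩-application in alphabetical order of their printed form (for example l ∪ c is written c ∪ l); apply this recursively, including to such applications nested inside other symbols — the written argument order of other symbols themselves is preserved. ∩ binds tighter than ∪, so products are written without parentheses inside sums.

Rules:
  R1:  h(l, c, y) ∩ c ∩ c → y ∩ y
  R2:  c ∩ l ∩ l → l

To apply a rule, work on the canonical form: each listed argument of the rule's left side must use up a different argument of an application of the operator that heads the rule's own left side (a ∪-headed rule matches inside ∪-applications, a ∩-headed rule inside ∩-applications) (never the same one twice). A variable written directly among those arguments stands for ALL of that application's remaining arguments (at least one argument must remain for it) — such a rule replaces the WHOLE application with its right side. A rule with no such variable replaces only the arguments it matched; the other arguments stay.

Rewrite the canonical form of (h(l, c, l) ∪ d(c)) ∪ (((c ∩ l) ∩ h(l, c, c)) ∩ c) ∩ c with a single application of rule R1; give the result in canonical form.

Answer: c ∩ c ∩ c ∩ l ∪ d(c) ∪ h(l, c, l)

Derivation:
Canonical form:  c ∩ c ∩ c ∩ h(l, c, c) ∩ l ∪ d(c) ∪ h(l, c, l)
Match R1:  consume c, c, h(l, c, c);  y := c
Result:  c ∩ c ∩ c ∩ l ∪ d(c) ∪ h(l, c, l)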